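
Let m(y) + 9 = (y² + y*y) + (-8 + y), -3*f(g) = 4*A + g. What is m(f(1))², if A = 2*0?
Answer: 23716/81 ≈ 292.79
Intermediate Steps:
A = 0
f(g) = -g/3 (f(g) = -(4*0 + g)/3 = -(0 + g)/3 = -g/3)
m(y) = -17 + y + 2*y² (m(y) = -9 + ((y² + y*y) + (-8 + y)) = -9 + ((y² + y²) + (-8 + y)) = -9 + (2*y² + (-8 + y)) = -9 + (-8 + y + 2*y²) = -17 + y + 2*y²)
m(f(1))² = (-17 - ⅓*1 + 2*(-⅓*1)²)² = (-17 - ⅓ + 2*(-⅓)²)² = (-17 - ⅓ + 2*(⅑))² = (-17 - ⅓ + 2/9)² = (-154/9)² = 23716/81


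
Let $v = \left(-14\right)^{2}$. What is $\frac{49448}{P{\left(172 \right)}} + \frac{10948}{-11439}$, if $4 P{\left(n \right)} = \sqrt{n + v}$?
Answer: $- \frac{10948}{11439} + \frac{49448 \sqrt{23}}{23} \approx 10310.0$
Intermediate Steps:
$v = 196$
$P{\left(n \right)} = \frac{\sqrt{196 + n}}{4}$ ($P{\left(n \right)} = \frac{\sqrt{n + 196}}{4} = \frac{\sqrt{196 + n}}{4}$)
$\frac{49448}{P{\left(172 \right)}} + \frac{10948}{-11439} = \frac{49448}{\frac{1}{4} \sqrt{196 + 172}} + \frac{10948}{-11439} = \frac{49448}{\frac{1}{4} \sqrt{368}} + 10948 \left(- \frac{1}{11439}\right) = \frac{49448}{\frac{1}{4} \cdot 4 \sqrt{23}} - \frac{10948}{11439} = \frac{49448}{\sqrt{23}} - \frac{10948}{11439} = 49448 \frac{\sqrt{23}}{23} - \frac{10948}{11439} = \frac{49448 \sqrt{23}}{23} - \frac{10948}{11439} = - \frac{10948}{11439} + \frac{49448 \sqrt{23}}{23}$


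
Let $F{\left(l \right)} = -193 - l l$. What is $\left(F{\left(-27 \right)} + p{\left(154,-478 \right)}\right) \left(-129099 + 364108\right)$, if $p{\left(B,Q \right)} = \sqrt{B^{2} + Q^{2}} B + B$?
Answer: $-180486912 + 361913860 \sqrt{2522} \approx 1.7995 \cdot 10^{10}$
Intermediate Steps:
$F{\left(l \right)} = -193 - l^{2}$
$p{\left(B,Q \right)} = B + B \sqrt{B^{2} + Q^{2}}$ ($p{\left(B,Q \right)} = B \sqrt{B^{2} + Q^{2}} + B = B + B \sqrt{B^{2} + Q^{2}}$)
$\left(F{\left(-27 \right)} + p{\left(154,-478 \right)}\right) \left(-129099 + 364108\right) = \left(\left(-193 - \left(-27\right)^{2}\right) + 154 \left(1 + \sqrt{154^{2} + \left(-478\right)^{2}}\right)\right) \left(-129099 + 364108\right) = \left(\left(-193 - 729\right) + 154 \left(1 + \sqrt{23716 + 228484}\right)\right) 235009 = \left(\left(-193 - 729\right) + 154 \left(1 + \sqrt{252200}\right)\right) 235009 = \left(-922 + 154 \left(1 + 10 \sqrt{2522}\right)\right) 235009 = \left(-922 + \left(154 + 1540 \sqrt{2522}\right)\right) 235009 = \left(-768 + 1540 \sqrt{2522}\right) 235009 = -180486912 + 361913860 \sqrt{2522}$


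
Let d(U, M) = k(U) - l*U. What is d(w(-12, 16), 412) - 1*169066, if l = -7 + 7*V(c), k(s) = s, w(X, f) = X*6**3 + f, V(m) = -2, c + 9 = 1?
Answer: -225738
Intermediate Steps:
c = -8 (c = -9 + 1 = -8)
w(X, f) = f + 216*X (w(X, f) = X*216 + f = 216*X + f = f + 216*X)
l = -21 (l = -7 + 7*(-2) = -7 - 14 = -21)
d(U, M) = 22*U (d(U, M) = U - (-21)*U = U + 21*U = 22*U)
d(w(-12, 16), 412) - 1*169066 = 22*(16 + 216*(-12)) - 1*169066 = 22*(16 - 2592) - 169066 = 22*(-2576) - 169066 = -56672 - 169066 = -225738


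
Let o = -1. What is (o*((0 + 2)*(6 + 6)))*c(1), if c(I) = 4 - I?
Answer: -72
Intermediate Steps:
(o*((0 + 2)*(6 + 6)))*c(1) = (-(0 + 2)*(6 + 6))*(4 - 1*1) = (-2*12)*(4 - 1) = -1*24*3 = -24*3 = -72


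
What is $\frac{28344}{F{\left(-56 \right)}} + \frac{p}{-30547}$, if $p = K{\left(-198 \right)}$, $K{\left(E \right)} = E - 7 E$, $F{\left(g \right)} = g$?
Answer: $- \frac{9839667}{19439} \approx -506.18$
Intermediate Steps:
$K{\left(E \right)} = - 6 E$
$p = 1188$ ($p = \left(-6\right) \left(-198\right) = 1188$)
$\frac{28344}{F{\left(-56 \right)}} + \frac{p}{-30547} = \frac{28344}{-56} + \frac{1188}{-30547} = 28344 \left(- \frac{1}{56}\right) + 1188 \left(- \frac{1}{30547}\right) = - \frac{3543}{7} - \frac{108}{2777} = - \frac{9839667}{19439}$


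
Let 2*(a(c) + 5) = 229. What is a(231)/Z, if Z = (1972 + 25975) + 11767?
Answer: 73/26476 ≈ 0.0027572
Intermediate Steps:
Z = 39714 (Z = 27947 + 11767 = 39714)
a(c) = 219/2 (a(c) = -5 + (1/2)*229 = -5 + 229/2 = 219/2)
a(231)/Z = (219/2)/39714 = (219/2)*(1/39714) = 73/26476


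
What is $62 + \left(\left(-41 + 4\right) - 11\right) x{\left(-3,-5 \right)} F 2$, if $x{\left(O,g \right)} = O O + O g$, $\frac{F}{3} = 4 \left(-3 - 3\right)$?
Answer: $165950$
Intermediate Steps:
$F = -72$ ($F = 3 \cdot 4 \left(-3 - 3\right) = 3 \cdot 4 \left(-6\right) = 3 \left(-24\right) = -72$)
$x{\left(O,g \right)} = O^{2} + O g$
$62 + \left(\left(-41 + 4\right) - 11\right) x{\left(-3,-5 \right)} F 2 = 62 + \left(\left(-41 + 4\right) - 11\right) - 3 \left(-3 - 5\right) \left(-72\right) 2 = 62 + \left(-37 - 11\right) \left(-3\right) \left(-8\right) \left(-72\right) 2 = 62 - 48 \cdot 24 \left(-72\right) 2 = 62 - 48 \left(\left(-1728\right) 2\right) = 62 - -165888 = 62 + 165888 = 165950$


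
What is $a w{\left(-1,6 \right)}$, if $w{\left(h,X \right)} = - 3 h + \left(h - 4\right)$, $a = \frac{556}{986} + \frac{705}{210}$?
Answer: $- \frac{27063}{3451} \approx -7.8421$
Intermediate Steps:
$a = \frac{27063}{6902}$ ($a = 556 \cdot \frac{1}{986} + 705 \cdot \frac{1}{210} = \frac{278}{493} + \frac{47}{14} = \frac{27063}{6902} \approx 3.921$)
$w{\left(h,X \right)} = -4 - 2 h$ ($w{\left(h,X \right)} = - 3 h + \left(-4 + h\right) = -4 - 2 h$)
$a w{\left(-1,6 \right)} = \frac{27063 \left(-4 - -2\right)}{6902} = \frac{27063 \left(-4 + 2\right)}{6902} = \frac{27063}{6902} \left(-2\right) = - \frac{27063}{3451}$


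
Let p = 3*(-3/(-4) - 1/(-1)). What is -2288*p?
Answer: -12012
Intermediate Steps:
p = 21/4 (p = 3*(-3*(-¼) - 1*(-1)) = 3*(¾ + 1) = 3*(7/4) = 21/4 ≈ 5.2500)
-2288*p = -2288*21/4 = -12012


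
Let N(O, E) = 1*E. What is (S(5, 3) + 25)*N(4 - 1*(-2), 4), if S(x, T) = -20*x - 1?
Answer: -304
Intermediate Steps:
N(O, E) = E
S(x, T) = -1 - 20*x (S(x, T) = -20*x - 1 = -1 - 20*x)
(S(5, 3) + 25)*N(4 - 1*(-2), 4) = ((-1 - 20*5) + 25)*4 = ((-1 - 100) + 25)*4 = (-101 + 25)*4 = -76*4 = -304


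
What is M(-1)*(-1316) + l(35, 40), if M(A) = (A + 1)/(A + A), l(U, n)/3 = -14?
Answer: -42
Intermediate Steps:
l(U, n) = -42 (l(U, n) = 3*(-14) = -42)
M(A) = (1 + A)/(2*A) (M(A) = (1 + A)/((2*A)) = (1 + A)*(1/(2*A)) = (1 + A)/(2*A))
M(-1)*(-1316) + l(35, 40) = ((1/2)*(1 - 1)/(-1))*(-1316) - 42 = ((1/2)*(-1)*0)*(-1316) - 42 = 0*(-1316) - 42 = 0 - 42 = -42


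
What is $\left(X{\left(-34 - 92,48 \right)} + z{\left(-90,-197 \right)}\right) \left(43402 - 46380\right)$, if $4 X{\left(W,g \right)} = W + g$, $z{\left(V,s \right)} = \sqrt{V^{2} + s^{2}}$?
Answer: $58071 - 2978 \sqrt{46909} \approx -5.8692 \cdot 10^{5}$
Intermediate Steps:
$X{\left(W,g \right)} = \frac{W}{4} + \frac{g}{4}$ ($X{\left(W,g \right)} = \frac{W + g}{4} = \frac{W}{4} + \frac{g}{4}$)
$\left(X{\left(-34 - 92,48 \right)} + z{\left(-90,-197 \right)}\right) \left(43402 - 46380\right) = \left(\left(\frac{-34 - 92}{4} + \frac{1}{4} \cdot 48\right) + \sqrt{\left(-90\right)^{2} + \left(-197\right)^{2}}\right) \left(43402 - 46380\right) = \left(\left(\frac{-34 - 92}{4} + 12\right) + \sqrt{8100 + 38809}\right) \left(-2978\right) = \left(\left(\frac{1}{4} \left(-126\right) + 12\right) + \sqrt{46909}\right) \left(-2978\right) = \left(\left(- \frac{63}{2} + 12\right) + \sqrt{46909}\right) \left(-2978\right) = \left(- \frac{39}{2} + \sqrt{46909}\right) \left(-2978\right) = 58071 - 2978 \sqrt{46909}$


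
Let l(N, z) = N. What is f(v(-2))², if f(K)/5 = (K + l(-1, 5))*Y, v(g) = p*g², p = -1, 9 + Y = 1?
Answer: 40000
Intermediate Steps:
Y = -8 (Y = -9 + 1 = -8)
v(g) = -g²
f(K) = 40 - 40*K (f(K) = 5*((K - 1)*(-8)) = 5*((-1 + K)*(-8)) = 5*(8 - 8*K) = 40 - 40*K)
f(v(-2))² = (40 - (-40)*(-2)²)² = (40 - (-40)*4)² = (40 - 40*(-4))² = (40 + 160)² = 200² = 40000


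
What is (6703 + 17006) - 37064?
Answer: -13355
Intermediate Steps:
(6703 + 17006) - 37064 = 23709 - 37064 = -13355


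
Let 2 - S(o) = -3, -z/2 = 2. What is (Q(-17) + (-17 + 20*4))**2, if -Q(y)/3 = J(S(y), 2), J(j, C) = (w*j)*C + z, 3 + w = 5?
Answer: 225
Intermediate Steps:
z = -4 (z = -2*2 = -4)
w = 2 (w = -3 + 5 = 2)
S(o) = 5 (S(o) = 2 - 1*(-3) = 2 + 3 = 5)
J(j, C) = -4 + 2*C*j (J(j, C) = (2*j)*C - 4 = 2*C*j - 4 = -4 + 2*C*j)
Q(y) = -48 (Q(y) = -3*(-4 + 2*2*5) = -3*(-4 + 20) = -3*16 = -48)
(Q(-17) + (-17 + 20*4))**2 = (-48 + (-17 + 20*4))**2 = (-48 + (-17 + 80))**2 = (-48 + 63)**2 = 15**2 = 225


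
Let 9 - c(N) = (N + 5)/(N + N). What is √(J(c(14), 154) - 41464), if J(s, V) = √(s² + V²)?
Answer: √(-8126944 + 7*√18647633)/14 ≈ 203.25*I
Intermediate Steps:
c(N) = 9 - (5 + N)/(2*N) (c(N) = 9 - (N + 5)/(N + N) = 9 - (5 + N)/(2*N))
J(s, V) = √(V² + s²)
√(J(c(14), 154) - 41464) = √(√(154² + ((½)*(-5 + 17*14)/14)²) - 41464) = √(√(23716 + ((½)*(1/14)*(-5 + 238))²) - 41464) = √(√(23716 + ((½)*(1/14)*233)²) - 41464) = √(√(23716 + (233/28)²) - 41464) = √(√(23716 + 54289/784) - 41464) = √(√(18647633/784) - 41464) = √(√18647633/28 - 41464) = √(-41464 + √18647633/28)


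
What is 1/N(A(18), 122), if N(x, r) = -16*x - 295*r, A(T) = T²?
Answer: -1/41174 ≈ -2.4287e-5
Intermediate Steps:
N(x, r) = -295*r - 16*x
1/N(A(18), 122) = 1/(-295*122 - 16*18²) = 1/(-35990 - 16*324) = 1/(-35990 - 5184) = 1/(-41174) = -1/41174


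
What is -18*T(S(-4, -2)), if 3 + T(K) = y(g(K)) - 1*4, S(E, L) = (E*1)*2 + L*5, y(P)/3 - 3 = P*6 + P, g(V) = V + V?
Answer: 13572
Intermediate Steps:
g(V) = 2*V
y(P) = 9 + 21*P (y(P) = 9 + 3*(P*6 + P) = 9 + 3*(6*P + P) = 9 + 3*(7*P) = 9 + 21*P)
S(E, L) = 2*E + 5*L (S(E, L) = E*2 + 5*L = 2*E + 5*L)
T(K) = 2 + 42*K (T(K) = -3 + ((9 + 21*(2*K)) - 1*4) = -3 + ((9 + 42*K) - 4) = -3 + (5 + 42*K) = 2 + 42*K)
-18*T(S(-4, -2)) = -18*(2 + 42*(2*(-4) + 5*(-2))) = -18*(2 + 42*(-8 - 10)) = -18*(2 + 42*(-18)) = -18*(2 - 756) = -18*(-754) = 13572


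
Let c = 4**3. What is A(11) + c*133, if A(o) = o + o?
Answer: 8534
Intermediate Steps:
c = 64
A(o) = 2*o
A(11) + c*133 = 2*11 + 64*133 = 22 + 8512 = 8534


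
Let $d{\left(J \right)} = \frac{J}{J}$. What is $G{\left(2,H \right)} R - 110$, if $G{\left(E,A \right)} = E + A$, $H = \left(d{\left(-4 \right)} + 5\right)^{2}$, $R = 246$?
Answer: $9238$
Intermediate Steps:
$d{\left(J \right)} = 1$
$H = 36$ ($H = \left(1 + 5\right)^{2} = 6^{2} = 36$)
$G{\left(E,A \right)} = A + E$
$G{\left(2,H \right)} R - 110 = \left(36 + 2\right) 246 - 110 = 38 \cdot 246 - 110 = 9348 - 110 = 9238$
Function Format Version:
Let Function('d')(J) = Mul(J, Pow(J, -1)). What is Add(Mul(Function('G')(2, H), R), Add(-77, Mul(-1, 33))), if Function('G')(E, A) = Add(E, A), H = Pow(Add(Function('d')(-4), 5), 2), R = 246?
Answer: 9238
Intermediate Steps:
Function('d')(J) = 1
H = 36 (H = Pow(Add(1, 5), 2) = Pow(6, 2) = 36)
Function('G')(E, A) = Add(A, E)
Add(Mul(Function('G')(2, H), R), Add(-77, Mul(-1, 33))) = Add(Mul(Add(36, 2), 246), Add(-77, Mul(-1, 33))) = Add(Mul(38, 246), Add(-77, -33)) = Add(9348, -110) = 9238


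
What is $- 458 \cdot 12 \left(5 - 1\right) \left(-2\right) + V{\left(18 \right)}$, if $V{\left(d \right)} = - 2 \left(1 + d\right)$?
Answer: $43930$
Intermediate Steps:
$V{\left(d \right)} = -2 - 2 d$
$- 458 \cdot 12 \left(5 - 1\right) \left(-2\right) + V{\left(18 \right)} = - 458 \cdot 12 \left(5 - 1\right) \left(-2\right) - 38 = - 458 \cdot 12 \cdot 4 \left(-2\right) - 38 = - 458 \cdot 12 \left(-8\right) - 38 = \left(-458\right) \left(-96\right) - 38 = 43968 - 38 = 43930$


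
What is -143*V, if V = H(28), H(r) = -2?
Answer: 286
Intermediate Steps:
V = -2
-143*V = -143*(-2) = 286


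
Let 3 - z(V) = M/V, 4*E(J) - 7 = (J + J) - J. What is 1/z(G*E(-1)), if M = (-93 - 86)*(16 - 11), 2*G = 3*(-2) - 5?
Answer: -33/3481 ≈ -0.0094800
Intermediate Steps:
E(J) = 7/4 + J/4 (E(J) = 7/4 + ((J + J) - J)/4 = 7/4 + (2*J - J)/4 = 7/4 + J/4)
G = -11/2 (G = (3*(-2) - 5)/2 = (-6 - 5)/2 = (1/2)*(-11) = -11/2 ≈ -5.5000)
M = -895 (M = -179*5 = -895)
z(V) = 3 + 895/V (z(V) = 3 - (-895)/V = 3 + 895/V)
1/z(G*E(-1)) = 1/(3 + 895/((-11*(7/4 + (1/4)*(-1))/2))) = 1/(3 + 895/((-11*(7/4 - 1/4)/2))) = 1/(3 + 895/((-11/2*3/2))) = 1/(3 + 895/(-33/4)) = 1/(3 + 895*(-4/33)) = 1/(3 - 3580/33) = 1/(-3481/33) = -33/3481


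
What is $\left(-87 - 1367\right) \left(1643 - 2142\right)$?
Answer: $725546$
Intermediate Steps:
$\left(-87 - 1367\right) \left(1643 - 2142\right) = \left(-1454\right) \left(-499\right) = 725546$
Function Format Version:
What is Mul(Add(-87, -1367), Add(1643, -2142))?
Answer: 725546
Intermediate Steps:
Mul(Add(-87, -1367), Add(1643, -2142)) = Mul(-1454, -499) = 725546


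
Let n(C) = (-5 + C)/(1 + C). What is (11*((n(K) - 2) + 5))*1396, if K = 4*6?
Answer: 1443464/25 ≈ 57739.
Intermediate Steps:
K = 24
n(C) = (-5 + C)/(1 + C)
(11*((n(K) - 2) + 5))*1396 = (11*(((-5 + 24)/(1 + 24) - 2) + 5))*1396 = (11*((19/25 - 2) + 5))*1396 = (11*(-31/25 + 5))*1396 = (11*(94/25))*1396 = (1034/25)*1396 = 1443464/25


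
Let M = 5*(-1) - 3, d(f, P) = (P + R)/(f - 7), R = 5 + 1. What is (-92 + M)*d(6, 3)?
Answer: 900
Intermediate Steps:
R = 6
d(f, P) = (6 + P)/(-7 + f) (d(f, P) = (P + 6)/(f - 7) = (6 + P)/(-7 + f))
M = -8 (M = -5 - 3 = -8)
(-92 + M)*d(6, 3) = (-92 - 8)*((6 + 3)/(-7 + 6)) = -100*9/(-1) = -(-100)*9 = -100*(-9) = 900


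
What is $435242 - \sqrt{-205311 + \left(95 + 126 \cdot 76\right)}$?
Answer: $435242 - 2 i \sqrt{48910} \approx 4.3524 \cdot 10^{5} - 442.31 i$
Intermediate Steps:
$435242 - \sqrt{-205311 + \left(95 + 126 \cdot 76\right)} = 435242 - \sqrt{-205311 + \left(95 + 9576\right)} = 435242 - \sqrt{-205311 + 9671} = 435242 - \sqrt{-195640} = 435242 - 2 i \sqrt{48910}$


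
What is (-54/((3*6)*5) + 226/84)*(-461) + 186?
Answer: -163319/210 ≈ -777.71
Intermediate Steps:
(-54/((3*6)*5) + 226/84)*(-461) + 186 = (-54/(18*5) + 226*(1/84))*(-461) + 186 = (-54/90 + 113/42)*(-461) + 186 = (-54*1/90 + 113/42)*(-461) + 186 = (-⅗ + 113/42)*(-461) + 186 = (439/210)*(-461) + 186 = -202379/210 + 186 = -163319/210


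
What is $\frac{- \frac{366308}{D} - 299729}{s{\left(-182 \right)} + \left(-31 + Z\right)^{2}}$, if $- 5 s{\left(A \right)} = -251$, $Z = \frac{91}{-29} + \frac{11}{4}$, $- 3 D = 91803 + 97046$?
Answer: $- \frac{3808211019238160}{13155572787989} \approx -289.48$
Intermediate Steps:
$D = - \frac{188849}{3}$ ($D = - \frac{91803 + 97046}{3} = \left(- \frac{1}{3}\right) 188849 = - \frac{188849}{3} \approx -62950.0$)
$Z = - \frac{45}{116}$ ($Z = 91 \left(- \frac{1}{29}\right) + 11 \cdot \frac{1}{4} = - \frac{91}{29} + \frac{11}{4} = - \frac{45}{116} \approx -0.38793$)
$s{\left(A \right)} = \frac{251}{5}$ ($s{\left(A \right)} = \left(- \frac{1}{5}\right) \left(-251\right) = \frac{251}{5}$)
$\frac{- \frac{366308}{D} - 299729}{s{\left(-182 \right)} + \left(-31 + Z\right)^{2}} = \frac{- \frac{366308}{- \frac{188849}{3}} - 299729}{\frac{251}{5} + \left(-31 - \frac{45}{116}\right)^{2}} = \frac{\left(-366308\right) \left(- \frac{3}{188849}\right) - 299729}{\frac{251}{5} + \left(- \frac{3641}{116}\right)^{2}} = \frac{\frac{1098924}{188849} - 299729}{\frac{251}{5} + \frac{13256881}{13456}} = - \frac{56602422997}{188849 \cdot \frac{69661861}{67280}} = \left(- \frac{56602422997}{188849}\right) \frac{67280}{69661861} = - \frac{3808211019238160}{13155572787989}$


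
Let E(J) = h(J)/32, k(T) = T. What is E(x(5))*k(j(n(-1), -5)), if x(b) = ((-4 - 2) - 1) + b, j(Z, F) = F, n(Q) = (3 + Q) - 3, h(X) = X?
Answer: 5/16 ≈ 0.31250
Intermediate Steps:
n(Q) = Q
x(b) = -7 + b (x(b) = (-6 - 1) + b = -7 + b)
E(J) = J/32
E(x(5))*k(j(n(-1), -5)) = ((-7 + 5)/32)*(-5) = ((1/32)*(-2))*(-5) = -1/16*(-5) = 5/16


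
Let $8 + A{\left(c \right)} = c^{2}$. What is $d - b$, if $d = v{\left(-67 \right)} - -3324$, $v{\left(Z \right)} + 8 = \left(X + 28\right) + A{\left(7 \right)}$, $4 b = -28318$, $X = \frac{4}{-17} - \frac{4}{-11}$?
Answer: $\frac{3913771}{374} \approx 10465.0$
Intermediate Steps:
$X = \frac{24}{187}$ ($X = 4 \left(- \frac{1}{17}\right) - - \frac{4}{11} = - \frac{4}{17} + \frac{4}{11} = \frac{24}{187} \approx 0.12834$)
$A{\left(c \right)} = -8 + c^{2}$
$b = - \frac{14159}{2}$ ($b = \frac{1}{4} \left(-28318\right) = - \frac{14159}{2} \approx -7079.5$)
$v{\left(Z \right)} = \frac{11431}{187}$ ($v{\left(Z \right)} = -8 + \left(\left(\frac{24}{187} + 28\right) - \left(8 - 7^{2}\right)\right) = -8 + \left(\frac{5260}{187} + \left(-8 + 49\right)\right) = -8 + \left(\frac{5260}{187} + 41\right) = -8 + \frac{12927}{187} = \frac{11431}{187}$)
$d = \frac{633019}{187}$ ($d = \frac{11431}{187} - -3324 = \frac{11431}{187} + 3324 = \frac{633019}{187} \approx 3385.1$)
$d - b = \frac{633019}{187} - - \frac{14159}{2} = \frac{633019}{187} + \frac{14159}{2} = \frac{3913771}{374}$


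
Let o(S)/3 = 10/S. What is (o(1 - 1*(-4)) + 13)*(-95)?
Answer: -1805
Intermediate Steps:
o(S) = 30/S (o(S) = 3*(10/S) = 30/S)
(o(1 - 1*(-4)) + 13)*(-95) = (30/(1 - 1*(-4)) + 13)*(-95) = (30/(1 + 4) + 13)*(-95) = (30/5 + 13)*(-95) = (30*(⅕) + 13)*(-95) = (6 + 13)*(-95) = 19*(-95) = -1805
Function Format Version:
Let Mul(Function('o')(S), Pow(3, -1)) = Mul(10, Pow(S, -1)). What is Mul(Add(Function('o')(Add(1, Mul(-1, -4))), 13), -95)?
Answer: -1805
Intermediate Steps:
Function('o')(S) = Mul(30, Pow(S, -1)) (Function('o')(S) = Mul(3, Mul(10, Pow(S, -1))) = Mul(30, Pow(S, -1)))
Mul(Add(Function('o')(Add(1, Mul(-1, -4))), 13), -95) = Mul(Add(Mul(30, Pow(Add(1, Mul(-1, -4)), -1)), 13), -95) = Mul(Add(Mul(30, Pow(Add(1, 4), -1)), 13), -95) = Mul(Add(Mul(30, Pow(5, -1)), 13), -95) = Mul(Add(Mul(30, Rational(1, 5)), 13), -95) = Mul(Add(6, 13), -95) = Mul(19, -95) = -1805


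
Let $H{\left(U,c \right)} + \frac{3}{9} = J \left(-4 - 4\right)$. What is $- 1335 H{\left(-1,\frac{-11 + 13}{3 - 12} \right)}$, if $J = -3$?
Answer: $-31595$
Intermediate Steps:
$H{\left(U,c \right)} = \frac{71}{3}$ ($H{\left(U,c \right)} = - \frac{1}{3} - 3 \left(-4 - 4\right) = - \frac{1}{3} - -24 = - \frac{1}{3} + 24 = \frac{71}{3}$)
$- 1335 H{\left(-1,\frac{-11 + 13}{3 - 12} \right)} = \left(-1335\right) \frac{71}{3} = -31595$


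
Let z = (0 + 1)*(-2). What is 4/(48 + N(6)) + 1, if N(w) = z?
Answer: 25/23 ≈ 1.0870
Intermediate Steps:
z = -2 (z = 1*(-2) = -2)
N(w) = -2
4/(48 + N(6)) + 1 = 4/(48 - 2) + 1 = 4/46 + 1 = 4*(1/46) + 1 = 2/23 + 1 = 25/23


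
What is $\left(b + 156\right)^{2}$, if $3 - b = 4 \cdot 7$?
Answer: $17161$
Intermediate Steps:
$b = -25$ ($b = 3 - 4 \cdot 7 = 3 - 28 = -25$)
$\left(b + 156\right)^{2} = \left(-25 + 156\right)^{2} = 131^{2} = 17161$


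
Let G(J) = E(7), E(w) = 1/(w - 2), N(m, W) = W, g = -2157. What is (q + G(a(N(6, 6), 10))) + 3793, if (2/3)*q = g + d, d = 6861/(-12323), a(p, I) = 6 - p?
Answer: 34311228/61615 ≈ 556.87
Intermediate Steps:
d = -6861/12323 (d = 6861*(-1/12323) = -6861/12323 ≈ -0.55676)
E(w) = 1/(-2 + w)
q = -39881358/12323 (q = 3*(-2157 - 6861/12323)/2 = (3/2)*(-26587572/12323) = -39881358/12323 ≈ -3236.3)
G(J) = 1/5 (G(J) = 1/(-2 + 7) = 1/5)
(q + G(a(N(6, 6), 10))) + 3793 = (-39881358/12323 + 1/5) + 3793 = -199394467/61615 + 3793 = 34311228/61615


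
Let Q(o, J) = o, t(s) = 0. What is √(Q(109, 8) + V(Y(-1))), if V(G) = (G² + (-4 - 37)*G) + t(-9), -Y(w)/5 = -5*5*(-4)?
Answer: √270609 ≈ 520.20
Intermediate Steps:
Y(w) = -500 (Y(w) = -5*(-5*5)*(-4) = -(-125)*(-4) = -5*100 = -500)
V(G) = G² - 41*G (V(G) = (G² + (-4 - 37)*G) + 0 = (G² - 41*G) + 0 = G² - 41*G)
√(Q(109, 8) + V(Y(-1))) = √(109 - 500*(-41 - 500)) = √(109 - 500*(-541)) = √(109 + 270500) = √270609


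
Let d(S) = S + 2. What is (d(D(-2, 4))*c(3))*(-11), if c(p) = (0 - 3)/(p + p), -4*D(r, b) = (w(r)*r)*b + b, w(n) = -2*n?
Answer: 99/2 ≈ 49.500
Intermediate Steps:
D(r, b) = -b/4 + b*r**2/2 (D(r, b) = -(((-2*r)*r)*b + b)/4 = -((-2*r**2)*b + b)/4 = -(-2*b*r**2 + b)/4 = -(b - 2*b*r**2)/4 = -b/4 + b*r**2/2)
d(S) = 2 + S
c(p) = -3/(2*p) (c(p) = -3*1/(2*p) = -3/(2*p))
(d(D(-2, 4))*c(3))*(-11) = ((2 + (1/4)*4*(-1 + 2*(-2)**2))*(-3/2/3))*(-11) = ((2 + (1/4)*4*(-1 + 2*4))*(-3/2*1/3))*(-11) = ((2 + (1/4)*4*(-1 + 8))*(-1/2))*(-11) = ((2 + (1/4)*4*7)*(-1/2))*(-11) = ((2 + 7)*(-1/2))*(-11) = (9*(-1/2))*(-11) = -9/2*(-11) = 99/2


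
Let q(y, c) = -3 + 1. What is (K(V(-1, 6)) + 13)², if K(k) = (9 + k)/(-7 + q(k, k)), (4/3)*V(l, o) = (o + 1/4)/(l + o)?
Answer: 326041/2304 ≈ 141.51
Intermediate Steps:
q(y, c) = -2
V(l, o) = 3*(¼ + o)/(4*(l + o)) (V(l, o) = 3*((o + 1/4)/(l + o))/4 = 3*((o + ¼)/(l + o))/4 = 3*((¼ + o)/(l + o))/4 = 3*(¼ + o)/(4*(l + o)))
K(k) = -1 - k/9 (K(k) = (9 + k)/(-7 - 2) = (9 + k)/(-9) = (9 + k)*(-⅑) = -1 - k/9)
(K(V(-1, 6)) + 13)² = ((-1 - (1 + 4*6)/(48*(-1 + 6))) + 13)² = ((-1 - (1 + 24)/(48*5)) + 13)² = ((-1 - 25/(48*5)) + 13)² = ((-1 - ⅑*15/16) + 13)² = ((-1 - 5/48) + 13)² = (-53/48 + 13)² = (571/48)² = 326041/2304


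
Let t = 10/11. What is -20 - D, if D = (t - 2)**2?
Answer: -2564/121 ≈ -21.190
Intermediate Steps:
t = 10/11 (t = 10*(1/11) = 10/11 ≈ 0.90909)
D = 144/121 (D = (10/11 - 2)**2 = (-12/11)**2 = 144/121 ≈ 1.1901)
-20 - D = -20 - 1*144/121 = -20 - 144/121 = -2564/121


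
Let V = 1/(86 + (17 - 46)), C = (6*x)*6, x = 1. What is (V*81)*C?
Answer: 972/19 ≈ 51.158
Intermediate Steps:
C = 36 (C = (6*1)*6 = 6*6 = 36)
V = 1/57 (V = 1/(86 - 29) = 1/57 ≈ 0.017544)
(V*81)*C = ((1/57)*81)*36 = (27/19)*36 = 972/19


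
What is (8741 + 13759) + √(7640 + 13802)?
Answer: 22500 + √21442 ≈ 22646.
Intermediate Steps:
(8741 + 13759) + √(7640 + 13802) = 22500 + √21442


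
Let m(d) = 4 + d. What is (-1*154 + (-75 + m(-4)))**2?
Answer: 52441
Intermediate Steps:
(-1*154 + (-75 + m(-4)))**2 = (-1*154 + (-75 + (4 - 4)))**2 = (-154 + (-75 + 0))**2 = (-154 - 75)**2 = (-229)**2 = 52441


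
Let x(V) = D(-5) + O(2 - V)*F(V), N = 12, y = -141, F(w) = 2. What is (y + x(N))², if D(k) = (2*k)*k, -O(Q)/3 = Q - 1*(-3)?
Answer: 2401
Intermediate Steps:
O(Q) = -9 - 3*Q (O(Q) = -3*(Q - 1*(-3)) = -3*(Q + 3) = -3*(3 + Q) = -9 - 3*Q)
D(k) = 2*k²
x(V) = 20 + 6*V (x(V) = 2*(-5)² + (-9 - 3*(2 - V))*2 = 2*25 + (-9 + (-6 + 3*V))*2 = 50 + (-15 + 3*V)*2 = 50 + (-30 + 6*V) = 20 + 6*V)
(y + x(N))² = (-141 + (20 + 6*12))² = (-141 + (20 + 72))² = (-141 + 92)² = (-49)² = 2401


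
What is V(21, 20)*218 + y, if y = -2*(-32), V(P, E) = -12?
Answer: -2552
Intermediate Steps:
y = 64
V(21, 20)*218 + y = -12*218 + 64 = -2616 + 64 = -2552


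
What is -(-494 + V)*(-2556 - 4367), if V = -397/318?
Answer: -1090296347/318 ≈ -3.4286e+6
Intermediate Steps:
V = -397/318 (V = -397*1/318 = -397/318 ≈ -1.2484)
-(-494 + V)*(-2556 - 4367) = -(-494 - 397/318)*(-2556 - 4367) = -(-157489)*(-6923)/318 = -1*1090296347/318 = -1090296347/318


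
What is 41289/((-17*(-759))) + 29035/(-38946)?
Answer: 411134263/167506746 ≈ 2.4544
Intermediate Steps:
41289/((-17*(-759))) + 29035/(-38946) = 41289/12903 + 29035*(-1/38946) = 41289*(1/12903) - 29035/38946 = 13763/4301 - 29035/38946 = 411134263/167506746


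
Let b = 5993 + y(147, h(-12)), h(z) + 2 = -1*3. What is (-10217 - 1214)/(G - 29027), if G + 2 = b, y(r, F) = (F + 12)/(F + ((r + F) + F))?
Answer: 1508892/3040745 ≈ 0.49622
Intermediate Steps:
h(z) = -5 (h(z) = -2 - 1*3 = -2 - 3 = -5)
y(r, F) = (12 + F)/(r + 3*F) (y(r, F) = (12 + F)/(F + ((F + r) + F)) = (12 + F)/(F + (r + 2*F)) = (12 + F)/(r + 3*F))
b = 791083/132 (b = 5993 + (12 - 5)/(147 + 3*(-5)) = 5993 + 7/(147 - 15) = 5993 + 7/132 = 791083/132 ≈ 5993.1)
G = 790819/132 (G = -2 + 791083/132 = 790819/132 ≈ 5991.1)
(-10217 - 1214)/(G - 29027) = (-10217 - 1214)/(790819/132 - 29027) = -11431/(-3040745/132) = -11431*(-132/3040745) = 1508892/3040745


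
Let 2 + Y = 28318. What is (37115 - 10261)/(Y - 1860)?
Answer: 13427/13228 ≈ 1.0150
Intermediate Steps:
Y = 28316 (Y = -2 + 28318 = 28316)
(37115 - 10261)/(Y - 1860) = (37115 - 10261)/(28316 - 1860) = 26854/26456 = 26854*(1/26456) = 13427/13228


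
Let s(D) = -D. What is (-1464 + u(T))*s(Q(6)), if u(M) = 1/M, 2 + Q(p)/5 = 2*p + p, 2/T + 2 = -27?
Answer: 118280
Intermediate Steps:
T = -2/29 (T = 2/(-2 - 27) = 2/(-29) = 2*(-1/29) = -2/29 ≈ -0.068966)
Q(p) = -10 + 15*p (Q(p) = -10 + 5*(2*p + p) = -10 + 5*(3*p) = -10 + 15*p)
(-1464 + u(T))*s(Q(6)) = (-1464 + 1/(-2/29))*(-(-10 + 15*6)) = (-1464 - 29/2)*(-(-10 + 90)) = -(-2957)*80/2 = -2957/2*(-80) = 118280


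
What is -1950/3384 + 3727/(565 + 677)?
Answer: 283063/116748 ≈ 2.4246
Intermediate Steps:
-1950/3384 + 3727/(565 + 677) = -1950*1/3384 + 3727/1242 = -325/564 + 3727*(1/1242) = -325/564 + 3727/1242 = 283063/116748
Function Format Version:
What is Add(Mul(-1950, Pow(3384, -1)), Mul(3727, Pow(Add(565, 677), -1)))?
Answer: Rational(283063, 116748) ≈ 2.4246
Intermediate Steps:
Add(Mul(-1950, Pow(3384, -1)), Mul(3727, Pow(Add(565, 677), -1))) = Add(Mul(-1950, Rational(1, 3384)), Mul(3727, Pow(1242, -1))) = Add(Rational(-325, 564), Mul(3727, Rational(1, 1242))) = Add(Rational(-325, 564), Rational(3727, 1242)) = Rational(283063, 116748)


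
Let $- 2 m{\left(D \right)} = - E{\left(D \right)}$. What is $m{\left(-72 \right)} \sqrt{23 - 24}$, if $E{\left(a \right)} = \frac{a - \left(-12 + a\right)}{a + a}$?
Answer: $- \frac{i}{24} \approx - 0.041667 i$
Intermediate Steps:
$E{\left(a \right)} = \frac{6}{a}$ ($E{\left(a \right)} = \frac{12}{2 a} = 12 \frac{1}{2 a} = \frac{6}{a}$)
$m{\left(D \right)} = \frac{3}{D}$ ($m{\left(D \right)} = - \frac{\left(-1\right) \frac{6}{D}}{2} = - \frac{\left(-6\right) \frac{1}{D}}{2} = \frac{3}{D}$)
$m{\left(-72 \right)} \sqrt{23 - 24} = \frac{3}{-72} \sqrt{23 - 24} = 3 \left(- \frac{1}{72}\right) \sqrt{-1} = - \frac{i}{24}$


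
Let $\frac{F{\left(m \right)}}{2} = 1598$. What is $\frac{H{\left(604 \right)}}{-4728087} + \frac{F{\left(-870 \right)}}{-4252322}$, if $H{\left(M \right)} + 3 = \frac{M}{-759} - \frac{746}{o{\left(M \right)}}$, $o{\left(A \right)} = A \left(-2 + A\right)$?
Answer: $- \frac{1041461093518672745}{1387160830408049348652} \approx -0.00075079$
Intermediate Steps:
$F{\left(m \right)} = 3196$ ($F{\left(m \right)} = 2 \cdot 1598 = 3196$)
$H{\left(M \right)} = -3 - \frac{M}{759} - \frac{746}{M \left(-2 + M\right)}$ ($H{\left(M \right)} = -3 + \left(\frac{M}{-759} - \frac{746}{M \left(-2 + M\right)}\right) = -3 + \left(M \left(- \frac{1}{759}\right) - 746 \frac{1}{M \left(-2 + M\right)}\right) = -3 - \left(\frac{M}{759} + \frac{746}{M \left(-2 + M\right)}\right) = -3 - \frac{M}{759} - \frac{746}{M \left(-2 + M\right)}$)
$\frac{H{\left(604 \right)}}{-4728087} + \frac{F{\left(-870 \right)}}{-4252322} = \frac{\frac{1}{759} \cdot \frac{1}{604} \frac{1}{-2 + 604} \left(-566214 + 604 \left(-2277 - 604\right) \left(-2 + 604\right)\right)}{-4728087} + \frac{3196}{-4252322} = \frac{1}{759} \cdot \frac{1}{604} \cdot \frac{1}{602} \left(-566214 + 604 \left(-2277 - 604\right) 602\right) \left(- \frac{1}{4728087}\right) + 3196 \left(- \frac{1}{4252322}\right) = \frac{1}{759} \cdot \frac{1}{604} \cdot \frac{1}{602} \left(-566214 + 604 \left(-2881\right) 602\right) \left(- \frac{1}{4728087}\right) - \frac{1598}{2126161} = \frac{1}{759} \cdot \frac{1}{604} \cdot \frac{1}{602} \left(-566214 - 1047554648\right) \left(- \frac{1}{4728087}\right) - \frac{1598}{2126161} = \frac{1}{759} \cdot \frac{1}{604} \cdot \frac{1}{602} \left(-1048120862\right) \left(- \frac{1}{4728087}\right) - \frac{1598}{2126161} = \left(- \frac{524060431}{137989236}\right) \left(- \frac{1}{4728087}\right) - \frac{1598}{2126161} = \frac{524060431}{652425112871532} - \frac{1598}{2126161} = - \frac{1041461093518672745}{1387160830408049348652}$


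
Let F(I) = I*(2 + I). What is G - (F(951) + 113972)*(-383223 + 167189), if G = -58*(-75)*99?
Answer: 220414520000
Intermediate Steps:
G = 430650 (G = 4350*99 = 430650)
G - (F(951) + 113972)*(-383223 + 167189) = 430650 - (951*(2 + 951) + 113972)*(-383223 + 167189) = 430650 - (951*953 + 113972)*(-216034) = 430650 - (906303 + 113972)*(-216034) = 430650 - 1020275*(-216034) = 430650 - 1*(-220414089350) = 430650 + 220414089350 = 220414520000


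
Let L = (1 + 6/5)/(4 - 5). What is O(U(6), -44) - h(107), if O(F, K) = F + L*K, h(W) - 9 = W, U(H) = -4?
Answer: -116/5 ≈ -23.200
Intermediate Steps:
L = -11/5 (L = (1 + 6*(⅕))/(-1) = (1 + 6/5)*(-1) = (11/5)*(-1) = -11/5 ≈ -2.2000)
h(W) = 9 + W
O(F, K) = F - 11*K/5
O(U(6), -44) - h(107) = (-4 - 11/5*(-44)) - (9 + 107) = (-4 + 484/5) - 1*116 = 464/5 - 116 = -116/5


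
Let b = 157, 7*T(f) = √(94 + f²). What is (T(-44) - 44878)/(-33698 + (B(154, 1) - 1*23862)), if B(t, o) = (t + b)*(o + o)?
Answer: 22439/28469 - √2030/398566 ≈ 0.78808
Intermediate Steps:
T(f) = √(94 + f²)/7
B(t, o) = 2*o*(157 + t) (B(t, o) = (t + 157)*(o + o) = (157 + t)*(2*o) = 2*o*(157 + t))
(T(-44) - 44878)/(-33698 + (B(154, 1) - 1*23862)) = (√(94 + (-44)²)/7 - 44878)/(-33698 + (2*1*(157 + 154) - 1*23862)) = (√(94 + 1936)/7 - 44878)/(-33698 + (2*1*311 - 23862)) = (√2030/7 - 44878)/(-33698 + (622 - 23862)) = (-44878 + √2030/7)/(-33698 - 23240) = (-44878 + √2030/7)/(-56938) = (-44878 + √2030/7)*(-1/56938) = 22439/28469 - √2030/398566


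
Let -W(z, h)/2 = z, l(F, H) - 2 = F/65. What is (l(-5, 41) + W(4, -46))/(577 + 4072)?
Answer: -79/60437 ≈ -0.0013071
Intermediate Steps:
l(F, H) = 2 + F/65
W(z, h) = -2*z
(l(-5, 41) + W(4, -46))/(577 + 4072) = ((2 + (1/65)*(-5)) - 2*4)/(577 + 4072) = ((2 - 1/13) - 8)/4649 = (25/13 - 8)*(1/4649) = -79/13*1/4649 = -79/60437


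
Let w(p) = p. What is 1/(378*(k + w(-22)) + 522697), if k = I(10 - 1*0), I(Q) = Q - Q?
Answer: 1/514381 ≈ 1.9441e-6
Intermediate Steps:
I(Q) = 0
k = 0
1/(378*(k + w(-22)) + 522697) = 1/(378*(0 - 22) + 522697) = 1/(378*(-22) + 522697) = 1/(-8316 + 522697) = 1/514381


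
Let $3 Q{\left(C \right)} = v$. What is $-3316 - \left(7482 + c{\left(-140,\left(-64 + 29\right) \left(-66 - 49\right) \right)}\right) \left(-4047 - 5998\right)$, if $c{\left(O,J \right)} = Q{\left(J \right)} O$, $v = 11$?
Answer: $\frac{209990822}{3} \approx 6.9997 \cdot 10^{7}$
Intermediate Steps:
$Q{\left(C \right)} = \frac{11}{3}$ ($Q{\left(C \right)} = \frac{1}{3} \cdot 11 = \frac{11}{3}$)
$c{\left(O,J \right)} = \frac{11 O}{3}$
$-3316 - \left(7482 + c{\left(-140,\left(-64 + 29\right) \left(-66 - 49\right) \right)}\right) \left(-4047 - 5998\right) = -3316 - \left(7482 + \frac{11}{3} \left(-140\right)\right) \left(-4047 - 5998\right) = -3316 - \left(7482 - \frac{1540}{3}\right) \left(-10045\right) = -3316 - \frac{20906}{3} \left(-10045\right) = -3316 - - \frac{210000770}{3} = -3316 + \frac{210000770}{3} = \frac{209990822}{3}$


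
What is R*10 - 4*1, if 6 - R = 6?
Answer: -4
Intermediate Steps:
R = 0 (R = 6 - 1*6 = 6 - 6 = 0)
R*10 - 4*1 = 0*10 - 4*1 = 0 - 4 = -4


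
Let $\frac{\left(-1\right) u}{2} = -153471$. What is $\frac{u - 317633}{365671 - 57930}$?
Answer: $- \frac{10691}{307741} \approx -0.03474$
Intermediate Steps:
$u = 306942$ ($u = \left(-2\right) \left(-153471\right) = 306942$)
$\frac{u - 317633}{365671 - 57930} = \frac{306942 - 317633}{365671 - 57930} = - \frac{10691}{365671 + \left(-173572 + 115642\right)} = - \frac{10691}{365671 - 57930} = - \frac{10691}{307741}$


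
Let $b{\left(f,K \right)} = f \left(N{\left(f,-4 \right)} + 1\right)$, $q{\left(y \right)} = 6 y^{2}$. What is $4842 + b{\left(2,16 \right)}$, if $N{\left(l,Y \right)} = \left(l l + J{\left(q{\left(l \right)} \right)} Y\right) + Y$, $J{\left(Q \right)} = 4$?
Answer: $4812$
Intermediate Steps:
$N{\left(l,Y \right)} = l^{2} + 5 Y$ ($N{\left(l,Y \right)} = \left(l l + 4 Y\right) + Y = \left(l^{2} + 4 Y\right) + Y = l^{2} + 5 Y$)
$b{\left(f,K \right)} = f \left(-19 + f^{2}\right)$ ($b{\left(f,K \right)} = f \left(\left(f^{2} + 5 \left(-4\right)\right) + 1\right) = f \left(\left(f^{2} - 20\right) + 1\right) = f \left(\left(-20 + f^{2}\right) + 1\right) = f \left(-19 + f^{2}\right)$)
$4842 + b{\left(2,16 \right)} = 4842 + 2 \left(-19 + 2^{2}\right) = 4842 + 2 \left(-19 + 4\right) = 4842 + 2 \left(-15\right) = 4842 - 30 = 4812$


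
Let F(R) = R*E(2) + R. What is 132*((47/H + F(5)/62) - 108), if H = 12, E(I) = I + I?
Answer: -424259/31 ≈ -13686.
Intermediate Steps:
E(I) = 2*I
F(R) = 5*R (F(R) = R*(2*2) + R = R*4 + R = 4*R + R = 5*R)
132*((47/H + F(5)/62) - 108) = 132*((47/12 + (5*5)/62) - 108) = 132*((47*(1/12) + 25*(1/62)) - 108) = 132*((47/12 + 25/62) - 108) = 132*(1607/372 - 108) = 132*(-38569/372) = -424259/31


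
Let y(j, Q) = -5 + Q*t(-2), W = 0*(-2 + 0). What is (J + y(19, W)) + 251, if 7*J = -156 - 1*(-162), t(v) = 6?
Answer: 1728/7 ≈ 246.86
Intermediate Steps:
J = 6/7 (J = (-156 - 1*(-162))/7 = (-156 + 162)/7 = (1/7)*6 = 6/7 ≈ 0.85714)
W = 0 (W = 0*(-2) = 0)
y(j, Q) = -5 + 6*Q (y(j, Q) = -5 + Q*6 = -5 + 6*Q)
(J + y(19, W)) + 251 = (6/7 + (-5 + 6*0)) + 251 = (6/7 + (-5 + 0)) + 251 = (6/7 - 5) + 251 = -29/7 + 251 = 1728/7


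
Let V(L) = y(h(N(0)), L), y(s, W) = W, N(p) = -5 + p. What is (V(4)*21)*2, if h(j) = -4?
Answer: 168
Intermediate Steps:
V(L) = L
(V(4)*21)*2 = (4*21)*2 = 84*2 = 168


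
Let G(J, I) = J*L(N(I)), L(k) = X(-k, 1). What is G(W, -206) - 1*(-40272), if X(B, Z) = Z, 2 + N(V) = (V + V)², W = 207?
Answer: 40479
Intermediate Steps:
N(V) = -2 + 4*V² (N(V) = -2 + (V + V)² = -2 + (2*V)² = -2 + 4*V²)
L(k) = 1
G(J, I) = J (G(J, I) = J*1 = J)
G(W, -206) - 1*(-40272) = 207 - 1*(-40272) = 207 + 40272 = 40479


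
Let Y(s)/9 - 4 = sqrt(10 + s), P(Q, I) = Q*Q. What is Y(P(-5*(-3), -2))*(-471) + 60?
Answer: -16896 - 4239*sqrt(235) ≈ -81879.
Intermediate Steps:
P(Q, I) = Q**2
Y(s) = 36 + 9*sqrt(10 + s)
Y(P(-5*(-3), -2))*(-471) + 60 = (36 + 9*sqrt(10 + (-5*(-3))**2))*(-471) + 60 = (36 + 9*sqrt(10 + 15**2))*(-471) + 60 = (36 + 9*sqrt(10 + 225))*(-471) + 60 = (36 + 9*sqrt(235))*(-471) + 60 = (-16956 - 4239*sqrt(235)) + 60 = -16896 - 4239*sqrt(235)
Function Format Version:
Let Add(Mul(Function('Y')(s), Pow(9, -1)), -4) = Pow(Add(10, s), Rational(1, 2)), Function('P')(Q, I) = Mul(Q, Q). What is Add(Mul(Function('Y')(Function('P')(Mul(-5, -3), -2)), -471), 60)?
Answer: Add(-16896, Mul(-4239, Pow(235, Rational(1, 2)))) ≈ -81879.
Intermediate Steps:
Function('P')(Q, I) = Pow(Q, 2)
Function('Y')(s) = Add(36, Mul(9, Pow(Add(10, s), Rational(1, 2))))
Add(Mul(Function('Y')(Function('P')(Mul(-5, -3), -2)), -471), 60) = Add(Mul(Add(36, Mul(9, Pow(Add(10, Pow(Mul(-5, -3), 2)), Rational(1, 2)))), -471), 60) = Add(Mul(Add(36, Mul(9, Pow(Add(10, Pow(15, 2)), Rational(1, 2)))), -471), 60) = Add(Mul(Add(36, Mul(9, Pow(Add(10, 225), Rational(1, 2)))), -471), 60) = Add(Mul(Add(36, Mul(9, Pow(235, Rational(1, 2)))), -471), 60) = Add(Add(-16956, Mul(-4239, Pow(235, Rational(1, 2)))), 60) = Add(-16896, Mul(-4239, Pow(235, Rational(1, 2))))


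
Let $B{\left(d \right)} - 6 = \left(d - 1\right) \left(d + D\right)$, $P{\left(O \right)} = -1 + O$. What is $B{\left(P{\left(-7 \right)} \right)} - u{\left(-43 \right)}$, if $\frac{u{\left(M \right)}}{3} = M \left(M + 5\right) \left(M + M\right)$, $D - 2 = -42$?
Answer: $422010$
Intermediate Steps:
$D = -40$ ($D = 2 - 42 = -40$)
$u{\left(M \right)} = 6 M^{2} \left(5 + M\right)$ ($u{\left(M \right)} = 3 M \left(M + 5\right) \left(M + M\right) = 3 M \left(5 + M\right) 2 M = 3 M 2 M \left(5 + M\right) = 3 \cdot 2 M^{2} \left(5 + M\right) = 6 M^{2} \left(5 + M\right)$)
$B{\left(d \right)} = 6 + \left(-1 + d\right) \left(-40 + d\right)$ ($B{\left(d \right)} = 6 + \left(d - 1\right) \left(d - 40\right) = 6 + \left(-1 + d\right) \left(-40 + d\right)$)
$B{\left(P{\left(-7 \right)} \right)} - u{\left(-43 \right)} = \left(46 + \left(-1 - 7\right)^{2} - 41 \left(-1 - 7\right)\right) - 6 \left(-43\right)^{2} \left(5 - 43\right) = \left(46 + \left(-8\right)^{2} - -328\right) - 6 \cdot 1849 \left(-38\right) = \left(46 + 64 + 328\right) - -421572 = 438 + 421572 = 422010$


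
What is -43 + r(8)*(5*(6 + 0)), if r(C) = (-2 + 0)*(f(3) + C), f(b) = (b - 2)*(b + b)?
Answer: -883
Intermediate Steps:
f(b) = 2*b*(-2 + b) (f(b) = (-2 + b)*(2*b) = 2*b*(-2 + b))
r(C) = -12 - 2*C (r(C) = (-2 + 0)*(2*3*(-2 + 3) + C) = -2*(2*3*1 + C) = -2*(6 + C) = -12 - 2*C)
-43 + r(8)*(5*(6 + 0)) = -43 + (-12 - 2*8)*(5*(6 + 0)) = -43 + (-12 - 16)*(5*6) = -43 - 28*30 = -43 - 840 = -883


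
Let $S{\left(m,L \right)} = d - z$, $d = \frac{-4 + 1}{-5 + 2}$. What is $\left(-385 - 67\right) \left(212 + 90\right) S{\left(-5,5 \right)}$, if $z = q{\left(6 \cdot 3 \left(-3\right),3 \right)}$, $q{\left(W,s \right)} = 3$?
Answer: $273008$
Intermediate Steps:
$d = 1$ ($d = - \frac{3}{-3} = \left(-3\right) \left(- \frac{1}{3}\right) = 1$)
$z = 3$
$S{\left(m,L \right)} = -2$ ($S{\left(m,L \right)} = 1 - 3 = -2$)
$\left(-385 - 67\right) \left(212 + 90\right) S{\left(-5,5 \right)} = \left(-385 - 67\right) \left(212 + 90\right) \left(-2\right) = \left(-452\right) 302 \left(-2\right) = \left(-136504\right) \left(-2\right) = 273008$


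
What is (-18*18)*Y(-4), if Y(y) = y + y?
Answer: 2592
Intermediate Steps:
Y(y) = 2*y
(-18*18)*Y(-4) = (-18*18)*(2*(-4)) = -324*(-8) = 2592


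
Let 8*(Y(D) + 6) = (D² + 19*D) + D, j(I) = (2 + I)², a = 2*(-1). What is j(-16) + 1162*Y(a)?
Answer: -12005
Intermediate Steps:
a = -2
Y(D) = -6 + D²/8 + 5*D/2 (Y(D) = -6 + ((D² + 19*D) + D)/8 = -6 + (D² + 20*D)/8 = -6 + (D²/8 + 5*D/2) = -6 + D²/8 + 5*D/2)
j(-16) + 1162*Y(a) = (2 - 16)² + 1162*(-6 + (⅛)*(-2)² + (5/2)*(-2)) = (-14)² + 1162*(-6 + (⅛)*4 - 5) = 196 + 1162*(-6 + ½ - 5) = 196 + 1162*(-21/2) = 196 - 12201 = -12005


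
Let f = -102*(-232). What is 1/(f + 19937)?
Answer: 1/43601 ≈ 2.2935e-5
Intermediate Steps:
f = 23664
1/(f + 19937) = 1/(23664 + 19937) = 1/43601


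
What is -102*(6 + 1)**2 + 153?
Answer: -4845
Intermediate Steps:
-102*(6 + 1)**2 + 153 = -102*7**2 + 153 = -102*49 + 153 = -4998 + 153 = -4845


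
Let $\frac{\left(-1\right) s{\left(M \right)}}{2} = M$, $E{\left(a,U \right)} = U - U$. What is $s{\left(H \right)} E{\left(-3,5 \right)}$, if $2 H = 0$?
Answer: $0$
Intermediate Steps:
$E{\left(a,U \right)} = 0$
$H = 0$ ($H = \frac{1}{2} \cdot 0 = 0$)
$s{\left(M \right)} = - 2 M$
$s{\left(H \right)} E{\left(-3,5 \right)} = \left(-2\right) 0 \cdot 0 = 0 \cdot 0 = 0$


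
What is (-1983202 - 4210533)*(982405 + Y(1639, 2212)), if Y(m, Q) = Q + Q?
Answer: -6112157316315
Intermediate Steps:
Y(m, Q) = 2*Q
(-1983202 - 4210533)*(982405 + Y(1639, 2212)) = (-1983202 - 4210533)*(982405 + 2*2212) = -6193735*(982405 + 4424) = -6193735*986829 = -6112157316315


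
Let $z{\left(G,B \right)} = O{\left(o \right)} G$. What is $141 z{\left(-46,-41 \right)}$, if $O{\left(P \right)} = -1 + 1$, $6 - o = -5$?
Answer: $0$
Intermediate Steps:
$o = 11$ ($o = 6 - -5 = 6 + 5 = 11$)
$O{\left(P \right)} = 0$
$z{\left(G,B \right)} = 0$ ($z{\left(G,B \right)} = 0 G = 0$)
$141 z{\left(-46,-41 \right)} = 141 \cdot 0 = 0$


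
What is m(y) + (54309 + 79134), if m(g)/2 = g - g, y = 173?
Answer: 133443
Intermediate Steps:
m(g) = 0 (m(g) = 2*(g - g) = 2*0 = 0)
m(y) + (54309 + 79134) = 0 + (54309 + 79134) = 0 + 133443 = 133443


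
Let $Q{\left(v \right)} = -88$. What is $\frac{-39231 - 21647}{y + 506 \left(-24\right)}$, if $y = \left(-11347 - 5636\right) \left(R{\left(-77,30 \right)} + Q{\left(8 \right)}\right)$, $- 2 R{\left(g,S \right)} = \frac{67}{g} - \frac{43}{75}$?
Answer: $- \frac{58595075}{1414973976} \approx -0.041411$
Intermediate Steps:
$R{\left(g,S \right)} = \frac{43}{150} - \frac{67}{2 g}$ ($R{\left(g,S \right)} = - \frac{\frac{67}{g} - \frac{43}{75}}{2} = - \frac{- \frac{43}{75} + \frac{67}{g}}{2} = \frac{43}{150} - \frac{67}{2 g}$)
$y = \frac{2853325152}{1925}$ ($y = \left(-11347 - 5636\right) \left(\frac{-5025 + 43 \left(-77\right)}{150 \left(-77\right)} - 88\right) = - 16983 \left(\frac{1}{150} \left(- \frac{1}{77}\right) \left(-5025 - 3311\right) - 88\right) = - 16983 \left(\frac{1}{150} \left(- \frac{1}{77}\right) \left(-8336\right) - 88\right) = - 16983 \left(\frac{4168}{5775} - 88\right) = \left(-16983\right) \left(- \frac{504032}{5775}\right) = \frac{2853325152}{1925} \approx 1.4822 \cdot 10^{6}$)
$\frac{-39231 - 21647}{y + 506 \left(-24\right)} = \frac{-39231 - 21647}{\frac{2853325152}{1925} + 506 \left(-24\right)} = - \frac{60878}{\frac{2853325152}{1925} - 12144} = - \frac{60878}{\frac{2829947952}{1925}} = \left(-60878\right) \frac{1925}{2829947952} = - \frac{58595075}{1414973976}$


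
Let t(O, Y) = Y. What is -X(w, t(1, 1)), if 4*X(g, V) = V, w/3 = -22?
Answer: -¼ ≈ -0.25000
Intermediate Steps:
w = -66 (w = 3*(-22) = -66)
X(g, V) = V/4
-X(w, t(1, 1)) = -1/4 = -1*¼ = -¼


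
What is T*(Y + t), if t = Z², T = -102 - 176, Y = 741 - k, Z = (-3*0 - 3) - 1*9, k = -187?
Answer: -298016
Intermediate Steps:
Z = -12 (Z = (0 - 3) - 9 = -3 - 9 = -12)
Y = 928 (Y = 741 - 1*(-187) = 741 + 187 = 928)
T = -278
t = 144 (t = (-12)² = 144)
T*(Y + t) = -278*(928 + 144) = -278*1072 = -298016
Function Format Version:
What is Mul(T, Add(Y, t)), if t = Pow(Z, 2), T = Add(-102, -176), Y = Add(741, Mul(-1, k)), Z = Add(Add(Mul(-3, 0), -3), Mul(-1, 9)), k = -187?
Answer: -298016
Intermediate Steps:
Z = -12 (Z = Add(Add(0, -3), -9) = Add(-3, -9) = -12)
Y = 928 (Y = Add(741, Mul(-1, -187)) = Add(741, 187) = 928)
T = -278
t = 144 (t = Pow(-12, 2) = 144)
Mul(T, Add(Y, t)) = Mul(-278, Add(928, 144)) = Mul(-278, 1072) = -298016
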